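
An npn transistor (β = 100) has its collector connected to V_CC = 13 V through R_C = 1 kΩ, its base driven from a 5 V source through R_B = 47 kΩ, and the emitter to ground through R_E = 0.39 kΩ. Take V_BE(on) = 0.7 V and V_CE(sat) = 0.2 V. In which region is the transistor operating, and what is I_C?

Assume active. Base-emitter loop: I_B = (V_BB − V_BE)/(R_B + (β+1)R_E) = (5 − 0.7)/(47 + 101×0.39) = 0.0498 mA.
I_C = β·I_B = 100×0.0498 = 4.98 mA.
V_CE = V_CC − I_C·R_C − I_E·R_E = 13 − 4.98×1 − 5.03×0.39 = 6.06 V > V_CE(sat), so the active-region assumption holds.

active; I_C ≈ 5 mA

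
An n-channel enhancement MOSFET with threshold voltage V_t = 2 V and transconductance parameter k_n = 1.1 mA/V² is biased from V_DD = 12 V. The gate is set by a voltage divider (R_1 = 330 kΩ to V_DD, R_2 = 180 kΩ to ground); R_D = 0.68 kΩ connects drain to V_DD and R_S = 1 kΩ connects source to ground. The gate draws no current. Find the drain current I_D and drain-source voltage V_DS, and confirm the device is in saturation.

V_G = V_DD·R_2/(R_1+R_2) = 12×180/510 = 4.24 V.
Assume saturation: I_D = (k_n/2)(V_GS − V_t)² with V_GS = V_G − I_D·R_S = 4.24 − 1·I_D.
Substituting gives 0.55·I_D² − 3.46·I_D + 2.75 = 0, with roots I_D = 0.933 or 5.36 mA.
The root I_D = 5.36 mA gives V_GS = -1.12 V ≤ V_t, so take I_D = 0.933 mA.
Then V_GS = 3.3 V and V_DS = V_DD − I_D(R_D+R_S) = 12 − 0.933×1.68 = 10.4 V.
Saturation requires V_DS ≥ V_GS − V_t = 1.3 V; 10.4 ≥ 1.3 ✓.

I_D ≈ 0.93 mA, V_DS ≈ 10 V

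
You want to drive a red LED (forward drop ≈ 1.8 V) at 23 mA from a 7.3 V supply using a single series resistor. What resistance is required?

The resistor drops V_S − V_D = 7.3 − 1.8 = 5.5 V at 23 mA.
R = 5.5 V / 23 mA = 0.239 kΩ.

R ≈ 0.24 kΩ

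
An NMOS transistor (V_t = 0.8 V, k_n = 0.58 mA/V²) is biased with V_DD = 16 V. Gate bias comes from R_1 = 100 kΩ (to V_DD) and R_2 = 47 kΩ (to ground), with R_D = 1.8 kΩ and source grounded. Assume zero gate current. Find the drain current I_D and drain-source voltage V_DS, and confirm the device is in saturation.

V_G = V_DD·R_2/(R_1+R_2) = 16×47/147 = 5.12 V. With the source grounded, V_GS = V_G = 5.12 V.
Assume saturation: I_D = (k_n/2)(V_GS − V_t)² = (0.58/2)×(5.12 − 0.8)² = 0.29×4.32² = 5.4 mA.
V_DS = V_DD − I_D·R_D = 16 − 5.4×1.8 = 6.28 V.
Saturation requires V_DS ≥ V_GS − V_t = 4.32 V; 6.28 ≥ 4.32 ✓.

I_D ≈ 5.4 mA, V_DS ≈ 6.3 V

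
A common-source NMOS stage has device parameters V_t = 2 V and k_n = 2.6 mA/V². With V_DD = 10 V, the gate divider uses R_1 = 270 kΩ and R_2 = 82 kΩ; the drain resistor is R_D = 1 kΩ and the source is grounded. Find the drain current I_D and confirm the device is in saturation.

V_G = V_DD·R_2/(R_1+R_2) = 10×82/352 = 2.33 V. With the source grounded, V_GS = V_G = 2.33 V.
Assume saturation: I_D = (k_n/2)(V_GS − V_t)² = (2.6/2)×(2.33 − 2)² = 1.3×0.33² = 0.141 mA.
V_DS = V_DD − I_D·R_D = 10 − 0.141×1 = 9.86 V.
Saturation requires V_DS ≥ V_GS − V_t = 0.33 V; 9.86 ≥ 0.33 ✓.

I_D ≈ 0.14 mA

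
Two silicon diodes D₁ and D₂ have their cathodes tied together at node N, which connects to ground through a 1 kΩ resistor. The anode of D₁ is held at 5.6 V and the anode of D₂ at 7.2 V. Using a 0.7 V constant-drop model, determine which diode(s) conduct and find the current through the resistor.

Only D₂ conducts; I_R ≈ 6.5 mA

Assume both conduct. Then node N would need to be at both 5.6−0.7 = 4.9 V and 7.2−0.7 = 6.5 V, which is impossible.
Assume only D₂ conducts: V_N = 7.2 − 0.7 = 6.5 V, so I_R = 6.5/1 = 6.5 mA.
Check D₁: its anode-to-cathode voltage is 5.6 − 6.5 = -0.9 V < 0.7 V, so it is off. The assumption is consistent.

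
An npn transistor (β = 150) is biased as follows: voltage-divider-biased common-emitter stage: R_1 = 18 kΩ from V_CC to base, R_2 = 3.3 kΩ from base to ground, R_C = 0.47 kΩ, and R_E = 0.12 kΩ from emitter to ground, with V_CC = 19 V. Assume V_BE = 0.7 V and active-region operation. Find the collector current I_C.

I_C ≈ 16 mA

Thevenize the base divider: V_Th = V_CC·R_2/(R_1+R_2) = 19×3.3/21.3 = 2.94 V, R_Th = R_1‖R_2 = 2.79 kΩ.
Base-emitter loop: V_Th = I_B·R_Th + V_BE + (β+1)I_B·R_E, so I_B = (2.94 − 0.7) / (2.79 + 151×0.12) = 0.107 mA.
I_C = β·I_B = 150×0.107 = 16.1 mA, and I_E = (β+1)I_B = 16.2 mA.
V_CE = V_CC − I_C·R_C − I_E·R_E = 19 − 16.1×0.47 − 16.2×0.12 = 9.49 V.
V_CE = 9.49 V > 0.2 V confirms active-region operation.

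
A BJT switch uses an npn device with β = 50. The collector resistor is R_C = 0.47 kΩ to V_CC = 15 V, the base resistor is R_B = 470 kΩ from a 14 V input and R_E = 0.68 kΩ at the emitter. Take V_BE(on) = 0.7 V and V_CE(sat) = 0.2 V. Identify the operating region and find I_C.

Assume active. Base-emitter loop: I_B = (V_BB − V_BE)/(R_B + (β+1)R_E) = (14 − 0.7)/(470 + 51×0.68) = 0.0264 mA.
I_C = β·I_B = 50×0.0264 = 1.32 mA.
V_CE = V_CC − I_C·R_C − I_E·R_E = 15 − 1.32×0.47 − 1.34×0.68 = 13.5 V > V_CE(sat), so the active-region assumption holds.

active; I_C ≈ 1.3 mA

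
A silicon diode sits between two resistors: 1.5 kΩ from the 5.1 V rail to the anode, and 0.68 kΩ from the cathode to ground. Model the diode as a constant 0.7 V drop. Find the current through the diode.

The two resistors are in series with the diode, so KVL gives 5.1 = I·1.5 + 0.7 + I·0.68.
I = (5.1 − 0.7) / (1.5 + 0.68) kΩ = 4.4 / 2.18 = 2.02 mA.

I ≈ 2 mA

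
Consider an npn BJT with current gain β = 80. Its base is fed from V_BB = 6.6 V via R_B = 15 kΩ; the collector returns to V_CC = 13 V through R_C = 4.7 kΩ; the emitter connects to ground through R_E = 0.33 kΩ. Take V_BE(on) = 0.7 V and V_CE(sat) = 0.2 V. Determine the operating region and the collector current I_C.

Assume active: I_B = (6.6 − 0.7)/(15 + 81×0.33) = 0.141 mA, I_C = β·I_B = 11.3 mA.
Then V_CE = 13 − 11.3×4.7 − 11.5×0.33 = -43.9 V < 0.2 V — the active assumption fails.
Re-solve with V_CE = 0.2 V. KCL at the emitter: V_E/R_E = (V_BB−0.7−V_E)/R_B + (V_CC−0.2−V_E)/R_C, giving V_E = 0.942 V.
I_C = (V_CC − 0.2 − V_E)/R_C = (12.8 − 0.942)/4.7 = 2.52 mA.
Check: I_B = (5.9 − 0.942)/15 = 0.331 mA, and β·I_B = 26.4 mA > I_C, confirming saturation.

saturation; I_C ≈ 2.5 mA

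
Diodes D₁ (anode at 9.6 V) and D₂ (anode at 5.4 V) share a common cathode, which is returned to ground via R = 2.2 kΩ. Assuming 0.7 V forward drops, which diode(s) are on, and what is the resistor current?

Only D₁ conducts; I_R ≈ 4 mA

Assume both conduct. Then node N would need to be at both 9.6−0.7 = 8.9 V and 5.4−0.7 = 4.7 V, which is impossible.
Assume only D₁ conducts: V_N = 9.6 − 0.7 = 8.9 V, so I_R = 8.9/2.2 = 4.05 mA.
Check D₂: its anode-to-cathode voltage is 5.4 − 8.9 = -3.5 V < 0.7 V, so it is off. The assumption is consistent.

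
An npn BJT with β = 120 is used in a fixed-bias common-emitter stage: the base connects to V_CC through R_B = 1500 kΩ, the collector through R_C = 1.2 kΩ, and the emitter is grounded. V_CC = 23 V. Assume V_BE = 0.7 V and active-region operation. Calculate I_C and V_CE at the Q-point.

I_C ≈ 1.8 mA, V_CE ≈ 21 V

Base loop: V_CC = I_B·R_B + V_BE, so I_B = (23 − 0.7)/1500 kΩ = 0.0149 mA.
In the active region I_C = β·I_B = 120 × 0.0149 = 1.78 mA.
Collector loop: V_CE = V_CC − I_C·R_C = 23 − 1.78×1.2 = 20.9 V.
Since V_CE = 20.9 V > V_CE(sat) ≈ 0.2 V, the transistor is in the active region as assumed.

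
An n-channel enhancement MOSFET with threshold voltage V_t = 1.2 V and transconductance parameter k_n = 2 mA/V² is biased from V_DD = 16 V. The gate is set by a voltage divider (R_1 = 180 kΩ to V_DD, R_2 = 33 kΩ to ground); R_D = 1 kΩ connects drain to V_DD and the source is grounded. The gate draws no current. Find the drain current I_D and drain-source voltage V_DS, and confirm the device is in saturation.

I_D ≈ 1.6 mA, V_DS ≈ 14 V

V_G = V_DD·R_2/(R_1+R_2) = 16×33/213 = 2.48 V. With the source grounded, V_GS = V_G = 2.48 V.
Assume saturation: I_D = (k_n/2)(V_GS − V_t)² = (2/2)×(2.48 − 1.2)² = 1×1.28² = 1.64 mA.
V_DS = V_DD − I_D·R_D = 16 − 1.64×1 = 14.4 V.
Saturation requires V_DS ≥ V_GS − V_t = 1.28 V; 14.4 ≥ 1.28 ✓.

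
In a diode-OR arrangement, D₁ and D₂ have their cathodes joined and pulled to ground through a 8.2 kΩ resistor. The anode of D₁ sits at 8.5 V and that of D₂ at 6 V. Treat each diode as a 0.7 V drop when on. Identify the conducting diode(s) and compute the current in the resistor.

Only D₁ conducts; I_R ≈ 0.95 mA

Assume both conduct. Then node N would need to be at both 8.5−0.7 = 7.8 V and 6−0.7 = 5.3 V, which is impossible.
Assume only D₁ conducts: V_N = 8.5 − 0.7 = 7.8 V, so I_R = 7.8/8.2 = 0.951 mA.
Check D₂: its anode-to-cathode voltage is 6 − 7.8 = -1.8 V < 0.7 V, so it is off. The assumption is consistent.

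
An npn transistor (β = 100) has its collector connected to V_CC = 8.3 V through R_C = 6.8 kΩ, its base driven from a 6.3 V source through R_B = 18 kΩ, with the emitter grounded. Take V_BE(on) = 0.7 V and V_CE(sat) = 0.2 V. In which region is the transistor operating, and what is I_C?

saturation; I_C ≈ 1.2 mA

Assume active: I_B = (6.3 − 0.7)/18 = 0.311 mA, giving I_C = β·I_B = 31.1 mA.
But then V_CE = 8.3 − 31.1×6.8 = -203 V < V_CE(sat) = 0.2 V — impossible in the active region.
So the transistor is saturated. With V_CE = 0.2 V, I_C = (V_CC − 0.2)/R_C = 8.1/6.8 = 1.19 mA.
Check: β·I_B = 31.1 mA > I_C = 1.19 mA, confirming saturation.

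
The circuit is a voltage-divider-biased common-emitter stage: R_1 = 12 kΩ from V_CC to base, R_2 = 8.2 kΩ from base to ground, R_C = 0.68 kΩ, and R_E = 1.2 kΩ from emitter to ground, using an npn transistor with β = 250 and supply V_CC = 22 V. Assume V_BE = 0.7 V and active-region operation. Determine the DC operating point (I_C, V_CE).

I_C ≈ 6.7 mA, V_CE ≈ 9.3 V

Thevenize the base divider: V_Th = V_CC·R_2/(R_1+R_2) = 22×8.2/20.2 = 8.93 V, R_Th = R_1‖R_2 = 4.87 kΩ.
Base-emitter loop: V_Th = I_B·R_Th + V_BE + (β+1)I_B·R_E, so I_B = (8.93 − 0.7) / (4.87 + 251×1.2) = 0.0269 mA.
I_C = β·I_B = 250×0.0269 = 6.72 mA, and I_E = (β+1)I_B = 6.75 mA.
V_CE = V_CC − I_C·R_C − I_E·R_E = 22 − 6.72×0.68 − 6.75×1.2 = 9.33 V.
V_CE = 9.33 V > 0.2 V confirms active-region operation.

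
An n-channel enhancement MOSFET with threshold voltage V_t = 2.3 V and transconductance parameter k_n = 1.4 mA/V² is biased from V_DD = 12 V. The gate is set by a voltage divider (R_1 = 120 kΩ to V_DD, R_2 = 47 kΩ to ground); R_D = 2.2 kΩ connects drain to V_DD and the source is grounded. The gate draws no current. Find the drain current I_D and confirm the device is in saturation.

V_G = V_DD·R_2/(R_1+R_2) = 12×47/167 = 3.38 V. With the source grounded, V_GS = V_G = 3.38 V.
Assume saturation: I_D = (k_n/2)(V_GS − V_t)² = (1.4/2)×(3.38 − 2.3)² = 0.7×1.08² = 0.812 mA.
V_DS = V_DD − I_D·R_D = 12 − 0.812×2.2 = 10.2 V.
Saturation requires V_DS ≥ V_GS − V_t = 1.08 V; 10.2 ≥ 1.08 ✓.

I_D ≈ 0.81 mA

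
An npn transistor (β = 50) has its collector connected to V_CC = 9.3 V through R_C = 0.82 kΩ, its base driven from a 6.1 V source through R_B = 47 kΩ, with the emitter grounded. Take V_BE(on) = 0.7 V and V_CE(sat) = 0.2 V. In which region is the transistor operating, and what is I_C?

active; I_C ≈ 5.7 mA

Assume active. Base-emitter loop: I_B = (V_BB − V_BE)/R_B = (6.1 − 0.7)/47 = 0.115 mA.
I_C = β·I_B = 50×0.115 = 5.74 mA.
V_CE = V_CC − I_C·R_C = 9.3 − 5.74×0.82 = 4.59 V > V_CE(sat), so the active-region assumption holds.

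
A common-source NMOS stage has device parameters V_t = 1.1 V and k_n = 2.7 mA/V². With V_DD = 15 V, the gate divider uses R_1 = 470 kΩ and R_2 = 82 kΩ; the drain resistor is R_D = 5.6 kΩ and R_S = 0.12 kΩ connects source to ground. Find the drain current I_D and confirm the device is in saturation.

V_G = V_DD·R_2/(R_1+R_2) = 15×82/552 = 2.23 V.
Assume saturation: I_D = (k_n/2)(V_GS − V_t)² with V_GS = V_G − I_D·R_S = 2.23 − 0.12·I_D.
Substituting gives 0.0194·I_D² − 1.37·I_D + 1.72 = 0, with roots I_D = 1.28 or 69 mA.
The root I_D = 69 mA gives V_GS = -6.05 V ≤ V_t, so take I_D = 1.28 mA.
Then V_GS = 2.07 V and V_DS = V_DD − I_D(R_D+R_S) = 15 − 1.28×5.72 = 7.67 V.
Saturation requires V_DS ≥ V_GS − V_t = 0.974 V; 7.67 ≥ 0.974 ✓.

I_D ≈ 1.3 mA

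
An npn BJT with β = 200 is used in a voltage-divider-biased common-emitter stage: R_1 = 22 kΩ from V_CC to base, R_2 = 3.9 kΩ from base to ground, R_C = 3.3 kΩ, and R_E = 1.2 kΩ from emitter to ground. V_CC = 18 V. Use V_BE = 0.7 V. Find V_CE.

Thevenize the base divider: V_Th = V_CC·R_2/(R_1+R_2) = 18×3.9/25.9 = 2.71 V, R_Th = R_1‖R_2 = 3.31 kΩ.
Base-emitter loop: V_Th = I_B·R_Th + V_BE + (β+1)I_B·R_E, so I_B = (2.71 − 0.7) / (3.31 + 201×1.2) = 0.00822 mA.
I_C = β·I_B = 200×0.00822 = 1.64 mA, and I_E = (β+1)I_B = 1.65 mA.
V_CE = V_CC − I_C·R_C − I_E·R_E = 18 − 1.64×3.3 − 1.65×1.2 = 10.6 V.
V_CE = 10.6 V > 0.2 V confirms active-region operation.

V_CE ≈ 11 V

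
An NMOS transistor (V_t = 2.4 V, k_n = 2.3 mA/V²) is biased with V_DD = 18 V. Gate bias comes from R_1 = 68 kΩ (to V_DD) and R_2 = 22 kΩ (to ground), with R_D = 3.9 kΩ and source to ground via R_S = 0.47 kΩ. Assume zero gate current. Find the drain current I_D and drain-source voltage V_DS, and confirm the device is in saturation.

I_D ≈ 1.7 mA, V_DS ≈ 11 V

V_G = V_DD·R_2/(R_1+R_2) = 18×22/90 = 4.4 V.
Assume saturation: I_D = (k_n/2)(V_GS − V_t)² with V_GS = V_G − I_D·R_S = 4.4 − 0.47·I_D.
Substituting gives 0.254·I_D² − 3.16·I_D + 4.6 = 0, with roots I_D = 1.68 or 10.8 mA.
The root I_D = 10.8 mA gives V_GS = -0.66 V ≤ V_t, so take I_D = 1.68 mA.
Then V_GS = 3.61 V and V_DS = V_DD − I_D(R_D+R_S) = 18 − 1.68×4.37 = 10.6 V.
Saturation requires V_DS ≥ V_GS − V_t = 1.21 V; 10.6 ≥ 1.21 ✓.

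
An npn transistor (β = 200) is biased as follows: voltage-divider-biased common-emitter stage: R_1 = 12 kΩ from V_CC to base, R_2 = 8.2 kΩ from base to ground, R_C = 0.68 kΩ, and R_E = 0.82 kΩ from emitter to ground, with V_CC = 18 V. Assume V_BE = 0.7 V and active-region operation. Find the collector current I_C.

I_C ≈ 7.8 mA

Thevenize the base divider: V_Th = V_CC·R_2/(R_1+R_2) = 18×8.2/20.2 = 7.31 V, R_Th = R_1‖R_2 = 4.87 kΩ.
Base-emitter loop: V_Th = I_B·R_Th + V_BE + (β+1)I_B·R_E, so I_B = (7.31 − 0.7) / (4.87 + 201×0.82) = 0.0389 mA.
I_C = β·I_B = 200×0.0389 = 7.79 mA, and I_E = (β+1)I_B = 7.83 mA.
V_CE = V_CC − I_C·R_C − I_E·R_E = 18 − 7.79×0.68 − 7.83×0.82 = 6.29 V.
V_CE = 6.29 V > 0.2 V confirms active-region operation.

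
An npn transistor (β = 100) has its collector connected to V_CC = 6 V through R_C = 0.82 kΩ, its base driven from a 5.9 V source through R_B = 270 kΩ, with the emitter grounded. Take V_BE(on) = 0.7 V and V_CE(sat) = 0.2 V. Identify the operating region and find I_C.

active; I_C ≈ 1.9 mA

Assume active. Base-emitter loop: I_B = (V_BB − V_BE)/R_B = (5.9 − 0.7)/270 = 0.0193 mA.
I_C = β·I_B = 100×0.0193 = 1.93 mA.
V_CE = V_CC − I_C·R_C = 6 − 1.93×0.82 = 4.42 V > V_CE(sat), so the active-region assumption holds.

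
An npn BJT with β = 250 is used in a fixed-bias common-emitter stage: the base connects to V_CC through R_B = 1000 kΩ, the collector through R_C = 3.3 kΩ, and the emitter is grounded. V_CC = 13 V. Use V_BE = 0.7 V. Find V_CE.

Base loop: V_CC = I_B·R_B + V_BE, so I_B = (13 − 0.7)/1000 kΩ = 0.0123 mA.
In the active region I_C = β·I_B = 250 × 0.0123 = 3.08 mA.
Collector loop: V_CE = V_CC − I_C·R_C = 13 − 3.08×3.3 = 2.85 V.
Since V_CE = 2.85 V > V_CE(sat) ≈ 0.2 V, the transistor is in the active region as assumed.

V_CE ≈ 2.9 V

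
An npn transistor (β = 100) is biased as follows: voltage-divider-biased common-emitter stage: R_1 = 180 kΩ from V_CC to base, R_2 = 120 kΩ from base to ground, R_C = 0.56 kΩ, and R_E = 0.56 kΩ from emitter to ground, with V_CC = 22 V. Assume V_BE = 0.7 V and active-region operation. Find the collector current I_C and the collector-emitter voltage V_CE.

Thevenize the base divider: V_Th = V_CC·R_2/(R_1+R_2) = 22×120/300 = 8.8 V, R_Th = R_1‖R_2 = 72 kΩ.
Base-emitter loop: V_Th = I_B·R_Th + V_BE + (β+1)I_B·R_E, so I_B = (8.8 − 0.7) / (72 + 101×0.56) = 0.063 mA.
I_C = β·I_B = 100×0.063 = 6.3 mA, and I_E = (β+1)I_B = 6.36 mA.
V_CE = V_CC − I_C·R_C − I_E·R_E = 22 − 6.3×0.56 − 6.36×0.56 = 14.9 V.
V_CE = 14.9 V > 0.2 V confirms active-region operation.

I_C ≈ 6.3 mA, V_CE ≈ 15 V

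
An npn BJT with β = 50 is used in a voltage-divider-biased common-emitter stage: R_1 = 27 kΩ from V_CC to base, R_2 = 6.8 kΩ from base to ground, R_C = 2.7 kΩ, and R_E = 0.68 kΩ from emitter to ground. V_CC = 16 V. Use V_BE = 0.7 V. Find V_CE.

Thevenize the base divider: V_Th = V_CC·R_2/(R_1+R_2) = 16×6.8/33.8 = 3.22 V, R_Th = R_1‖R_2 = 5.43 kΩ.
Base-emitter loop: V_Th = I_B·R_Th + V_BE + (β+1)I_B·R_E, so I_B = (3.22 − 0.7) / (5.43 + 51×0.68) = 0.0628 mA.
I_C = β·I_B = 50×0.0628 = 3.14 mA, and I_E = (β+1)I_B = 3.2 mA.
V_CE = V_CC − I_C·R_C − I_E·R_E = 16 − 3.14×2.7 − 3.2×0.68 = 5.34 V.
V_CE = 5.34 V > 0.2 V confirms active-region operation.

V_CE ≈ 5.3 V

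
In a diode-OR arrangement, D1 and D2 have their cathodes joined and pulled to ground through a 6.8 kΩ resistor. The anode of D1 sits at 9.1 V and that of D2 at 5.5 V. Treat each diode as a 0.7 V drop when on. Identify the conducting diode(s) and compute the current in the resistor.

Assume both conduct. Then node N would need to be at both 9.1−0.7 = 8.4 V and 5.5−0.7 = 4.8 V, which is impossible.
Assume only D1 conducts: V_N = 9.1 − 0.7 = 8.4 V, so I_R = 8.4/6.8 = 1.24 mA.
Check D2: its anode-to-cathode voltage is 5.5 − 8.4 = -2.9 V < 0.7 V, so it is off. The assumption is consistent.

Only D1 conducts; I_R ≈ 1.2 mA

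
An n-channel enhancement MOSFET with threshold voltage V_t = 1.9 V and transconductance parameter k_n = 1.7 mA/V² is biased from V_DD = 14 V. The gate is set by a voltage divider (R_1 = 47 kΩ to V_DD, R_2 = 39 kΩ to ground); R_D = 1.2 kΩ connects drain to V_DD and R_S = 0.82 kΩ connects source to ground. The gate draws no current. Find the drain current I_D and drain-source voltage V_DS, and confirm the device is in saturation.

I_D ≈ 3.1 mA, V_DS ≈ 7.7 V

V_G = V_DD·R_2/(R_1+R_2) = 14×39/86 = 6.35 V.
Assume saturation: I_D = (k_n/2)(V_GS − V_t)² with V_GS = V_G − I_D·R_S = 6.35 − 0.82·I_D.
Substituting gives 0.572·I_D² − 7.2·I_D + 16.8 = 0, with roots I_D = 3.1 or 9.5 mA.
The root I_D = 9.5 mA gives V_GS = -1.44 V ≤ V_t, so take I_D = 3.1 mA.
Then V_GS = 3.81 V and V_DS = V_DD − I_D(R_D+R_S) = 14 − 3.1×2.02 = 7.74 V.
Saturation requires V_DS ≥ V_GS − V_t = 1.91 V; 7.74 ≥ 1.91 ✓.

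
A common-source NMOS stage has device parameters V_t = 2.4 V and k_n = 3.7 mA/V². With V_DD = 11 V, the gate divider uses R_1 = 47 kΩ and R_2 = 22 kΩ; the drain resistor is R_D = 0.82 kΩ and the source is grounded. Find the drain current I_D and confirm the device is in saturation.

I_D ≈ 2.3 mA

V_G = V_DD·R_2/(R_1+R_2) = 11×22/69 = 3.51 V. With the source grounded, V_GS = V_G = 3.51 V.
Assume saturation: I_D = (k_n/2)(V_GS − V_t)² = (3.7/2)×(3.51 − 2.4)² = 1.85×1.11² = 2.27 mA.
V_DS = V_DD − I_D·R_D = 11 − 2.27×0.82 = 9.14 V.
Saturation requires V_DS ≥ V_GS − V_t = 1.11 V; 9.14 ≥ 1.11 ✓.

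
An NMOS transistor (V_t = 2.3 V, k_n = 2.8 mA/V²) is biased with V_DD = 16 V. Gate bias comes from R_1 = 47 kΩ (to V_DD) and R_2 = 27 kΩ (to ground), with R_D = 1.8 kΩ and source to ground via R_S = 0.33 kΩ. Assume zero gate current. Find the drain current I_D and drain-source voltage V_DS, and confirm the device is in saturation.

V_G = V_DD·R_2/(R_1+R_2) = 16×27/74 = 5.84 V.
Assume saturation: I_D = (k_n/2)(V_GS − V_t)² with V_GS = V_G − I_D·R_S = 5.84 − 0.33·I_D.
Substituting gives 0.152·I_D² − 4.27·I_D + 17.5 = 0, with roots I_D = 5 or 23 mA.
The root I_D = 23 mA gives V_GS = -1.75 V ≤ V_t, so take I_D = 5 mA.
Then V_GS = 4.19 V and V_DS = V_DD − I_D(R_D+R_S) = 16 − 5×2.13 = 5.36 V.
Saturation requires V_DS ≥ V_GS − V_t = 1.89 V; 5.36 ≥ 1.89 ✓.

I_D ≈ 5 mA, V_DS ≈ 5.4 V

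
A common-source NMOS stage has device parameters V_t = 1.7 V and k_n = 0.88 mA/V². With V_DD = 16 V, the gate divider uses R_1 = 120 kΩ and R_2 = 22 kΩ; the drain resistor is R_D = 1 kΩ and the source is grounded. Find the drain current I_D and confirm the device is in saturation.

I_D ≈ 0.27 mA

V_G = V_DD·R_2/(R_1+R_2) = 16×22/142 = 2.48 V. With the source grounded, V_GS = V_G = 2.48 V.
Assume saturation: I_D = (k_n/2)(V_GS − V_t)² = (0.88/2)×(2.48 − 1.7)² = 0.44×0.779² = 0.267 mA.
V_DS = V_DD − I_D·R_D = 16 − 0.267×1 = 15.7 V.
Saturation requires V_DS ≥ V_GS − V_t = 0.779 V; 15.7 ≥ 0.779 ✓.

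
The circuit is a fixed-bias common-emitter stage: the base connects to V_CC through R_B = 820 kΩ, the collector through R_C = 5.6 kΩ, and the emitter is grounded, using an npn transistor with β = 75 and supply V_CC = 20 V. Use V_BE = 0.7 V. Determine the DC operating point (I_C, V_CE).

I_C ≈ 1.8 mA, V_CE ≈ 10 V

Base loop: V_CC = I_B·R_B + V_BE, so I_B = (20 − 0.7)/820 kΩ = 0.0235 mA.
In the active region I_C = β·I_B = 75 × 0.0235 = 1.77 mA.
Collector loop: V_CE = V_CC − I_C·R_C = 20 − 1.77×5.6 = 10.1 V.
Since V_CE = 10.1 V > V_CE(sat) ≈ 0.2 V, the transistor is in the active region as assumed.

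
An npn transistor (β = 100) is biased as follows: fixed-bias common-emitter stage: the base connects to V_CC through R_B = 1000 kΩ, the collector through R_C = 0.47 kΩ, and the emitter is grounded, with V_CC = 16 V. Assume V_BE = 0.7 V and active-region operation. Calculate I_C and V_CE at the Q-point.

I_C ≈ 1.5 mA, V_CE ≈ 15 V

Base loop: V_CC = I_B·R_B + V_BE, so I_B = (16 − 0.7)/1000 kΩ = 0.0153 mA.
In the active region I_C = β·I_B = 100 × 0.0153 = 1.53 mA.
Collector loop: V_CE = V_CC − I_C·R_C = 16 − 1.53×0.47 = 15.3 V.
Since V_CE = 15.3 V > V_CE(sat) ≈ 0.2 V, the transistor is in the active region as assumed.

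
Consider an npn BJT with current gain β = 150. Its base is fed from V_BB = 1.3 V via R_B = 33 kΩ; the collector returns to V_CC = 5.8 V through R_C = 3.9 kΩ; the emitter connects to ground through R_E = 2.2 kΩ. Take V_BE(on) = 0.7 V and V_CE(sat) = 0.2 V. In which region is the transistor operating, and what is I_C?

active; I_C ≈ 0.25 mA

Assume active. Base-emitter loop: I_B = (V_BB − V_BE)/(R_B + (β+1)R_E) = (1.3 − 0.7)/(33 + 151×2.2) = 0.00164 mA.
I_C = β·I_B = 150×0.00164 = 0.246 mA.
V_CE = V_CC − I_C·R_C − I_E·R_E = 5.8 − 0.246×3.9 − 0.248×2.2 = 4.29 V > V_CE(sat), so the active-region assumption holds.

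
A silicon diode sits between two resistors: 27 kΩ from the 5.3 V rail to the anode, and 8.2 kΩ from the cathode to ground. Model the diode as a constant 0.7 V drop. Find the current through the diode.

The two resistors are in series with the diode, so KVL gives 5.3 = I·27 + 0.7 + I·8.2.
I = (5.3 − 0.7) / (27 + 8.2) kΩ = 4.6 / 35.2 = 0.131 mA.

I ≈ 0.13 mA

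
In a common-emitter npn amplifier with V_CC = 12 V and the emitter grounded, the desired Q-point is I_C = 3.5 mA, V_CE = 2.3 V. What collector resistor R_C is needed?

Collector loop: V_CC = I_C·R_C + V_CE.
R_C = (V_CC − V_CE)/I_C = (12 − 2.3)/3.5 = 2.77 kΩ.

R_C ≈ 2.8 kΩ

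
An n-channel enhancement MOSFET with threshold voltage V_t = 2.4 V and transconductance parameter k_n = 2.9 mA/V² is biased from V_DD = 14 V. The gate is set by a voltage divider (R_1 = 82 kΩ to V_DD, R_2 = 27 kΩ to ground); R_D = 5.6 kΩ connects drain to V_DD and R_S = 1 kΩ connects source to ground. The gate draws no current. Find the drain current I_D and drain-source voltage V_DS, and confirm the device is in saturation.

V_G = V_DD·R_2/(R_1+R_2) = 14×27/109 = 3.47 V.
Assume saturation: I_D = (k_n/2)(V_GS − V_t)² with V_GS = V_G − I_D·R_S = 3.47 − 1·I_D.
Substituting gives 1.45·I_D² − 4.1·I_D + 1.65 = 0, with roots I_D = 0.488 or 2.34 mA.
The root I_D = 2.34 mA gives V_GS = 1.13 V ≤ V_t, so take I_D = 0.488 mA.
Then V_GS = 2.98 V and V_DS = V_DD − I_D(R_D+R_S) = 14 − 0.488×6.6 = 10.8 V.
Saturation requires V_DS ≥ V_GS − V_t = 0.58 V; 10.8 ≥ 0.58 ✓.

I_D ≈ 0.49 mA, V_DS ≈ 11 V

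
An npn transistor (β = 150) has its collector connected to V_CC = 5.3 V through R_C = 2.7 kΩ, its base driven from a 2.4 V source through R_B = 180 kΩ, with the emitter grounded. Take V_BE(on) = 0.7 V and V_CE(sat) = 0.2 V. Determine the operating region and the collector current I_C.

Assume active. Base-emitter loop: I_B = (V_BB − V_BE)/R_B = (2.4 − 0.7)/180 = 0.00944 mA.
I_C = β·I_B = 150×0.00944 = 1.42 mA.
V_CE = V_CC − I_C·R_C = 5.3 − 1.42×2.7 = 1.47 V > V_CE(sat), so the active-region assumption holds.

active; I_C ≈ 1.4 mA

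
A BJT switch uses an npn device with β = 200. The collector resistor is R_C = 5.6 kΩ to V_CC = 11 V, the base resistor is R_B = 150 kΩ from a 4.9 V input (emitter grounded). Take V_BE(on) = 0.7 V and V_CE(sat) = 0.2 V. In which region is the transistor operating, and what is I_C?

saturation; I_C ≈ 1.9 mA

Assume active: I_B = (4.9 − 0.7)/150 = 0.028 mA, giving I_C = β·I_B = 5.6 mA.
But then V_CE = 11 − 5.6×5.6 = -20.4 V < V_CE(sat) = 0.2 V — impossible in the active region.
So the transistor is saturated. With V_CE = 0.2 V, I_C = (V_CC − 0.2)/R_C = 10.8/5.6 = 1.93 mA.
Check: β·I_B = 5.6 mA > I_C = 1.93 mA, confirming saturation.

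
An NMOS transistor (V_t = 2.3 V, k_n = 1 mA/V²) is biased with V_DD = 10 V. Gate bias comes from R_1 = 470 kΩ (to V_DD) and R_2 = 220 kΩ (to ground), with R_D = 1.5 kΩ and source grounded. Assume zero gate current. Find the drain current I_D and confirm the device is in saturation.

V_G = V_DD·R_2/(R_1+R_2) = 10×220/690 = 3.19 V. With the source grounded, V_GS = V_G = 3.19 V.
Assume saturation: I_D = (k_n/2)(V_GS − V_t)² = (1/2)×(3.19 − 2.3)² = 0.5×0.888² = 0.395 mA.
V_DS = V_DD − I_D·R_D = 10 − 0.395×1.5 = 9.41 V.
Saturation requires V_DS ≥ V_GS − V_t = 0.888 V; 9.41 ≥ 0.888 ✓.

I_D ≈ 0.39 mA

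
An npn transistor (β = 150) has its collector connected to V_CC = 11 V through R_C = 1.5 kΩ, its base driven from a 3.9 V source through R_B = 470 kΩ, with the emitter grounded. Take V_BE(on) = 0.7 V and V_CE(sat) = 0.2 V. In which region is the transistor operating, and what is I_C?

Assume active. Base-emitter loop: I_B = (V_BB − V_BE)/R_B = (3.9 − 0.7)/470 = 0.00681 mA.
I_C = β·I_B = 150×0.00681 = 1.02 mA.
V_CE = V_CC − I_C·R_C = 11 − 1.02×1.5 = 9.47 V > V_CE(sat), so the active-region assumption holds.

active; I_C ≈ 1 mA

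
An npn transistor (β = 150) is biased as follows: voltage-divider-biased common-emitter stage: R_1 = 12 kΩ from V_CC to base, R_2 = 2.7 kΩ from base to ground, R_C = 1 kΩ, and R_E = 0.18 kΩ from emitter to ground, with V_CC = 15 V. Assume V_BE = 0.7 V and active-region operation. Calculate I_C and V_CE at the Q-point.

I_C ≈ 10 mA, V_CE ≈ 2.6 V

Thevenize the base divider: V_Th = V_CC·R_2/(R_1+R_2) = 15×2.7/14.7 = 2.76 V, R_Th = R_1‖R_2 = 2.2 kΩ.
Base-emitter loop: V_Th = I_B·R_Th + V_BE + (β+1)I_B·R_E, so I_B = (2.76 − 0.7) / (2.2 + 151×0.18) = 0.0699 mA.
I_C = β·I_B = 150×0.0699 = 10.5 mA, and I_E = (β+1)I_B = 10.6 mA.
V_CE = V_CC − I_C·R_C − I_E·R_E = 15 − 10.5×1 − 10.6×0.18 = 2.61 V.
V_CE = 2.61 V > 0.2 V confirms active-region operation.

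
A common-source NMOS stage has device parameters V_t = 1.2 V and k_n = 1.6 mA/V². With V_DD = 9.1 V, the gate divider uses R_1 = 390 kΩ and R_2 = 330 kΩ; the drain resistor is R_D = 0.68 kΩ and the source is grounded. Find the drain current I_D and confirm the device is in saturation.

I_D ≈ 7.1 mA

V_G = V_DD·R_2/(R_1+R_2) = 9.1×330/720 = 4.17 V. With the source grounded, V_GS = V_G = 4.17 V.
Assume saturation: I_D = (k_n/2)(V_GS − V_t)² = (1.6/2)×(4.17 − 1.2)² = 0.8×2.97² = 7.06 mA.
V_DS = V_DD − I_D·R_D = 9.1 − 7.06×0.68 = 4.3 V.
Saturation requires V_DS ≥ V_GS − V_t = 2.97 V; 4.3 ≥ 2.97 ✓.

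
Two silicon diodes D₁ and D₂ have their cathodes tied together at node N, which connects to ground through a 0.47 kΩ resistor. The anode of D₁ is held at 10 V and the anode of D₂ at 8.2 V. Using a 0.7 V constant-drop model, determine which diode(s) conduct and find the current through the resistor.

Assume both conduct. Then node N would need to be at both 10−0.7 = 9.3 V and 8.2−0.7 = 7.5 V, which is impossible.
Assume only D₁ conducts: V_N = 10 − 0.7 = 9.3 V, so I_R = 9.3/0.47 = 19.8 mA.
Check D₂: its anode-to-cathode voltage is 8.2 − 9.3 = -1.1 V < 0.7 V, so it is off. The assumption is consistent.

Only D₁ conducts; I_R ≈ 20 mA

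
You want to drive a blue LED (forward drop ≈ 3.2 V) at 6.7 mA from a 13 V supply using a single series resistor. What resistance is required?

The resistor drops V_S − V_D = 13 − 3.2 = 9.8 V at 6.7 mA.
R = 9.8 V / 6.7 mA = 1.46 kΩ.

R ≈ 1.5 kΩ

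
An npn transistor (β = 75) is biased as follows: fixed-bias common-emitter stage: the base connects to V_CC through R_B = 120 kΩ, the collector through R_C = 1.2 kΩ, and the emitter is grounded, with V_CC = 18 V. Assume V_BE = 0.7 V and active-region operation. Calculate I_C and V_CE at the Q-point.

Base loop: V_CC = I_B·R_B + V_BE, so I_B = (18 − 0.7)/120 kΩ = 0.144 mA.
In the active region I_C = β·I_B = 75 × 0.144 = 10.8 mA.
Collector loop: V_CE = V_CC − I_C·R_C = 18 − 10.8×1.2 = 5.03 V.
Since V_CE = 5.03 V > V_CE(sat) ≈ 0.2 V, the transistor is in the active region as assumed.

I_C ≈ 11 mA, V_CE ≈ 5 V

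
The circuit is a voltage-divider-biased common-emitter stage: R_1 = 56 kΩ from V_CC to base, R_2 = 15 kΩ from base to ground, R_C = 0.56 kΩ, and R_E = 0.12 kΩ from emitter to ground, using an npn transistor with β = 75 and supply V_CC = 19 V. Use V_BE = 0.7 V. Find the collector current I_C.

Thevenize the base divider: V_Th = V_CC·R_2/(R_1+R_2) = 19×15/71 = 4.01 V, R_Th = R_1‖R_2 = 11.8 kΩ.
Base-emitter loop: V_Th = I_B·R_Th + V_BE + (β+1)I_B·R_E, so I_B = (4.01 − 0.7) / (11.8 + 76×0.12) = 0.158 mA.
I_C = β·I_B = 75×0.158 = 11.9 mA, and I_E = (β+1)I_B = 12 mA.
V_CE = V_CC − I_C·R_C − I_E·R_E = 19 − 11.9×0.56 − 12×0.12 = 10.9 V.
V_CE = 10.9 V > 0.2 V confirms active-region operation.

I_C ≈ 12 mA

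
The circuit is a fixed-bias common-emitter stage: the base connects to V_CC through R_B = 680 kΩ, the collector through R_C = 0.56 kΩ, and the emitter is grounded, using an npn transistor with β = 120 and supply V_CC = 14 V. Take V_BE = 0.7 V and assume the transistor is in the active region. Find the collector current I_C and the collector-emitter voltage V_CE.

I_C ≈ 2.3 mA, V_CE ≈ 13 V

Base loop: V_CC = I_B·R_B + V_BE, so I_B = (14 − 0.7)/680 kΩ = 0.0196 mA.
In the active region I_C = β·I_B = 120 × 0.0196 = 2.35 mA.
Collector loop: V_CE = V_CC − I_C·R_C = 14 − 2.35×0.56 = 12.7 V.
Since V_CE = 12.7 V > V_CE(sat) ≈ 0.2 V, the transistor is in the active region as assumed.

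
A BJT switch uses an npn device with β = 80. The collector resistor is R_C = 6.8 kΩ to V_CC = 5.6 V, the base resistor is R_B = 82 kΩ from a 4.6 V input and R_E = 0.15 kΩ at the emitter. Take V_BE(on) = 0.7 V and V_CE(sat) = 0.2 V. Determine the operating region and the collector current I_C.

Assume active: I_B = (4.6 − 0.7)/(82 + 81×0.15) = 0.0414 mA, I_C = β·I_B = 3.31 mA.
Then V_CE = 5.6 − 3.31×6.8 − 3.36×0.15 = -17.4 V < 0.2 V — the active assumption fails.
Re-solve with V_CE = 0.2 V. KCL at the emitter: V_E/R_E = (V_BB−0.7−V_E)/R_B + (V_CC−0.2−V_E)/R_C, giving V_E = 0.123 V.
I_C = (V_CC − 0.2 − V_E)/R_C = (5.4 − 0.123)/6.8 = 0.776 mA.
Check: I_B = (3.9 − 0.123)/82 = 0.0461 mA, and β·I_B = 3.68 mA > I_C, confirming saturation.

saturation; I_C ≈ 0.78 mA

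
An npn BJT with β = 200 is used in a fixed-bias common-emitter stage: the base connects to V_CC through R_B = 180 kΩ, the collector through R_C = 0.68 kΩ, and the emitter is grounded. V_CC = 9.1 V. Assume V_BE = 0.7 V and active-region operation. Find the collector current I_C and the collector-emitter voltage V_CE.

I_C ≈ 9.3 mA, V_CE ≈ 2.8 V

Base loop: V_CC = I_B·R_B + V_BE, so I_B = (9.1 − 0.7)/180 kΩ = 0.0467 mA.
In the active region I_C = β·I_B = 200 × 0.0467 = 9.33 mA.
Collector loop: V_CE = V_CC − I_C·R_C = 9.1 − 9.33×0.68 = 2.75 V.
Since V_CE = 2.75 V > V_CE(sat) ≈ 0.2 V, the transistor is in the active region as assumed.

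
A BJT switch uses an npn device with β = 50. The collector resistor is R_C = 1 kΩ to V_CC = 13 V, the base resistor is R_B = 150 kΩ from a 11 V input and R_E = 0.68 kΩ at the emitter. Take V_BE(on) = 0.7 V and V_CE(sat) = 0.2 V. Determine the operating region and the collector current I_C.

active; I_C ≈ 2.8 mA

Assume active. Base-emitter loop: I_B = (V_BB − V_BE)/(R_B + (β+1)R_E) = (11 − 0.7)/(150 + 51×0.68) = 0.0558 mA.
I_C = β·I_B = 50×0.0558 = 2.79 mA.
V_CE = V_CC − I_C·R_C − I_E·R_E = 13 − 2.79×1 − 2.84×0.68 = 8.28 V > V_CE(sat), so the active-region assumption holds.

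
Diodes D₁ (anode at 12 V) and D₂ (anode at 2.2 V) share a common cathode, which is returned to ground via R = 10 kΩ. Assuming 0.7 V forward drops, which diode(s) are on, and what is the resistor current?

Only D₁ conducts; I_R ≈ 1.1 mA

Assume both conduct. Then node N would need to be at both 12−0.7 = 11.3 V and 2.2−0.7 = 1.5 V, which is impossible.
Assume only D₁ conducts: V_N = 12 − 0.7 = 11.3 V, so I_R = 11.3/10 = 1.13 mA.
Check D₂: its anode-to-cathode voltage is 2.2 − 11.3 = -9.1 V < 0.7 V, so it is off. The assumption is consistent.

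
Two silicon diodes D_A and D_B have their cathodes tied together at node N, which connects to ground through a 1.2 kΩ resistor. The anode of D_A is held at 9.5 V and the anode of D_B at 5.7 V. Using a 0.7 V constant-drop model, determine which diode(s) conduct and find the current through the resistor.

Assume both conduct. Then node N would need to be at both 9.5−0.7 = 8.8 V and 5.7−0.7 = 5 V, which is impossible.
Assume only D_A conducts: V_N = 9.5 − 0.7 = 8.8 V, so I_R = 8.8/1.2 = 7.33 mA.
Check D_B: its anode-to-cathode voltage is 5.7 − 8.8 = -3.1 V < 0.7 V, so it is off. The assumption is consistent.

Only D_A conducts; I_R ≈ 7.3 mA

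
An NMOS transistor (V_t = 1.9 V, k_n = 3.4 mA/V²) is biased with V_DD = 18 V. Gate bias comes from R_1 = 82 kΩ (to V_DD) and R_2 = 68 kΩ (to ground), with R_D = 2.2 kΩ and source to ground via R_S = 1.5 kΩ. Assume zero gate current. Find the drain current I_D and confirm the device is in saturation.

V_G = V_DD·R_2/(R_1+R_2) = 18×68/150 = 8.16 V.
Assume saturation: I_D = (k_n/2)(V_GS − V_t)² with V_GS = V_G − I_D·R_S = 8.16 − 1.5·I_D.
Substituting gives 3.82·I_D² − 32.9·I_D + 66.6 = 0, with roots I_D = 3.25 or 5.36 mA.
The root I_D = 5.36 mA gives V_GS = 0.125 V ≤ V_t, so take I_D = 3.25 mA.
Then V_GS = 3.28 V and V_DS = V_DD − I_D(R_D+R_S) = 18 − 3.25×3.7 = 5.97 V.
Saturation requires V_DS ≥ V_GS − V_t = 1.38 V; 5.97 ≥ 1.38 ✓.

I_D ≈ 3.3 mA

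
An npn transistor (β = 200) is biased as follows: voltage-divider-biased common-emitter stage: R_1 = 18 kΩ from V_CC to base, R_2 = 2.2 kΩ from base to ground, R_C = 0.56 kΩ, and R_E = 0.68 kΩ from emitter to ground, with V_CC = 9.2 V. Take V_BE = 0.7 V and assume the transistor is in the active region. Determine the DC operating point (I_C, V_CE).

I_C ≈ 0.44 mA, V_CE ≈ 8.7 V

Thevenize the base divider: V_Th = V_CC·R_2/(R_1+R_2) = 9.2×2.2/20.2 = 1 V, R_Th = R_1‖R_2 = 1.96 kΩ.
Base-emitter loop: V_Th = I_B·R_Th + V_BE + (β+1)I_B·R_E, so I_B = (1 − 0.7) / (1.96 + 201×0.68) = 0.00218 mA.
I_C = β·I_B = 200×0.00218 = 0.436 mA, and I_E = (β+1)I_B = 0.438 mA.
V_CE = V_CC − I_C·R_C − I_E·R_E = 9.2 − 0.436×0.56 − 0.438×0.68 = 8.66 V.
V_CE = 8.66 V > 0.2 V confirms active-region operation.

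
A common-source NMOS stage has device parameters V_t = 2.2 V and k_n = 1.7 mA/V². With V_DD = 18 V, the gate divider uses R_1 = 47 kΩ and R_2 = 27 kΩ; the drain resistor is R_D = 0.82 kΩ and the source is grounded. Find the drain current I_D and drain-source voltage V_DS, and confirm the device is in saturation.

I_D ≈ 16 mA, V_DS ≈ 4.7 V

V_G = V_DD·R_2/(R_1+R_2) = 18×27/74 = 6.57 V. With the source grounded, V_GS = V_G = 6.57 V.
Assume saturation: I_D = (k_n/2)(V_GS − V_t)² = (1.7/2)×(6.57 − 2.2)² = 0.85×4.37² = 16.2 mA.
V_DS = V_DD − I_D·R_D = 18 − 16.2×0.82 = 4.7 V.
Saturation requires V_DS ≥ V_GS − V_t = 4.37 V; 4.7 ≥ 4.37 ✓.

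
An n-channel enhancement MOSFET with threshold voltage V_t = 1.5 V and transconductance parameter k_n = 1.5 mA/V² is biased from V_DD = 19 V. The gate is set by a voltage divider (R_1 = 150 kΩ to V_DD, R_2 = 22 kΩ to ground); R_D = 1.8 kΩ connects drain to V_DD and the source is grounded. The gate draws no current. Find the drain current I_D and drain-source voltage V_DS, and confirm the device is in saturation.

I_D ≈ 0.65 mA, V_DS ≈ 18 V

V_G = V_DD·R_2/(R_1+R_2) = 19×22/172 = 2.43 V. With the source grounded, V_GS = V_G = 2.43 V.
Assume saturation: I_D = (k_n/2)(V_GS − V_t)² = (1.5/2)×(2.43 − 1.5)² = 0.75×0.93² = 0.649 mA.
V_DS = V_DD − I_D·R_D = 19 − 0.649×1.8 = 17.8 V.
Saturation requires V_DS ≥ V_GS − V_t = 0.93 V; 17.8 ≥ 0.93 ✓.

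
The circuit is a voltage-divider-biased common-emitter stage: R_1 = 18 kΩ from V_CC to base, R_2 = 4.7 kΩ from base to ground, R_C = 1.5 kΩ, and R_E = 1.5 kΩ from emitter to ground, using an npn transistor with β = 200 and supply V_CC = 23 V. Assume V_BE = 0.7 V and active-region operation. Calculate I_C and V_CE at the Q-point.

Thevenize the base divider: V_Th = V_CC·R_2/(R_1+R_2) = 23×4.7/22.7 = 4.76 V, R_Th = R_1‖R_2 = 3.73 kΩ.
Base-emitter loop: V_Th = I_B·R_Th + V_BE + (β+1)I_B·R_E, so I_B = (4.76 − 0.7) / (3.73 + 201×1.5) = 0.0133 mA.
I_C = β·I_B = 200×0.0133 = 2.66 mA, and I_E = (β+1)I_B = 2.68 mA.
V_CE = V_CC − I_C·R_C − I_E·R_E = 23 − 2.66×1.5 − 2.68×1.5 = 15 V.
V_CE = 15 V > 0.2 V confirms active-region operation.

I_C ≈ 2.7 mA, V_CE ≈ 15 V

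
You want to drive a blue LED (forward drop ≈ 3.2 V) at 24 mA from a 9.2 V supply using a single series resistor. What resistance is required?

The resistor drops V_S − V_D = 9.2 − 3.2 = 6 V at 24 mA.
R = 6 V / 24 mA = 0.25 kΩ.

R ≈ 0.25 kΩ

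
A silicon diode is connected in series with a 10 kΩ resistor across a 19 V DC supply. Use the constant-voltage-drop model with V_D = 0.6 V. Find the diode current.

I ≈ 1.8 mA

KVL around the loop: 19 = V_D + I·R = 0.6 + I × 10 kΩ.
So I = (19 − 0.6) / 10 kΩ = 18.4 / 10 = 1.84 mA.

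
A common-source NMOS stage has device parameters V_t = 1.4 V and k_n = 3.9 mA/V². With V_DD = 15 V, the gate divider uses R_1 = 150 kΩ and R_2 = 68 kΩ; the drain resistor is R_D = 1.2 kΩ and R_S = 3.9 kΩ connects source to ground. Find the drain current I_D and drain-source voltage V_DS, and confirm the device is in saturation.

I_D ≈ 0.69 mA, V_DS ≈ 11 V

V_G = V_DD·R_2/(R_1+R_2) = 15×68/218 = 4.68 V.
Assume saturation: I_D = (k_n/2)(V_GS − V_t)² with V_GS = V_G − I_D·R_S = 4.68 − 3.9·I_D.
Substituting gives 29.7·I_D² − 50.9·I_D + 21 = 0, with roots I_D = 0.688 or 1.03 mA.
The root I_D = 1.03 mA gives V_GS = 0.674 V ≤ V_t, so take I_D = 0.688 mA.
Then V_GS = 1.99 V and V_DS = V_DD − I_D(R_D+R_S) = 15 − 0.688×5.1 = 11.5 V.
Saturation requires V_DS ≥ V_GS − V_t = 0.594 V; 11.5 ≥ 0.594 ✓.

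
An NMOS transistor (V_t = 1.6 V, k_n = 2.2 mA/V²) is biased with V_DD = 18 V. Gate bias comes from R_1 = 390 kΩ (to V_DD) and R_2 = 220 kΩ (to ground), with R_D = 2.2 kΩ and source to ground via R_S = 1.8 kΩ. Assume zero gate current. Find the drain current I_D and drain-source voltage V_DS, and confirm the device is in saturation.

I_D ≈ 2 mA, V_DS ≈ 10 V

V_G = V_DD·R_2/(R_1+R_2) = 18×220/610 = 6.49 V.
Assume saturation: I_D = (k_n/2)(V_GS − V_t)² with V_GS = V_G − I_D·R_S = 6.49 − 1.8·I_D.
Substituting gives 3.56·I_D² − 20.4·I_D + 26.3 = 0, with roots I_D = 1.97 or 3.74 mA.
The root I_D = 3.74 mA gives V_GS = -0.244 V ≤ V_t, so take I_D = 1.97 mA.
Then V_GS = 2.94 V and V_DS = V_DD − I_D(R_D+R_S) = 18 − 1.97×4 = 10.1 V.
Saturation requires V_DS ≥ V_GS − V_t = 1.34 V; 10.1 ≥ 1.34 ✓.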